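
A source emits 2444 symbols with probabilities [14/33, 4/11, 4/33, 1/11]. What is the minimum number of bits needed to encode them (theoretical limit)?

Entropy H = 1.7390 bits/symbol
Minimum bits = H × n = 1.7390 × 2444
= 4250.16 bits


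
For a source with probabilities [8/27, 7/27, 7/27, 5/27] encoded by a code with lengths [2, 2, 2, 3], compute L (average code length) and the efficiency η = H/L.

Average length L = Σ p_i × l_i = 2.1852 bits
Entropy H = 1.9803 bits
Efficiency η = H/L × 100% = 90.63%


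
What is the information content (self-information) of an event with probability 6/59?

Information content I(x) = -log₂(p(x))
I = -log₂(6/59) = -log₂(0.1017)
I = 3.2977 bits


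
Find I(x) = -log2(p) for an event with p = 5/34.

Information content I(x) = -log₂(p(x))
I = -log₂(5/34) = -log₂(0.1471)
I = 2.7655 bits


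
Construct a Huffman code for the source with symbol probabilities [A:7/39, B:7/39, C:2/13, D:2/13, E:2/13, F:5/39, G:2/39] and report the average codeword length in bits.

Huffman tree construction:
Combine smallest probabilities repeatedly
Resulting codes:
  A: 111 (length 3)
  B: 00 (length 2)
  C: 100 (length 3)
  D: 101 (length 3)
  E: 110 (length 3)
  F: 011 (length 3)
  G: 010 (length 3)
Average length = Σ p(s) × length(s) = 2.8205 bits


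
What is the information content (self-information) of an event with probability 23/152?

Information content I(x) = -log₂(p(x))
I = -log₂(23/152) = -log₂(0.1513)
I = 2.7244 bits


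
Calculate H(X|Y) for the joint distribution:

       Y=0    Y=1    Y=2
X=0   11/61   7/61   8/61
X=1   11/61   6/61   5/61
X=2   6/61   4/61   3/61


H(X|Y) = Σ_y p(y) H(X|Y=y)
  p(Y=0) = 28/61, H(X|Y=0) = 1.5353
  p(Y=1) = 17/61, H(X|Y=1) = 1.5486
  p(Y=2) = 16/61, H(X|Y=2) = 1.4772
H(X|Y) = 0.4590×1.5353 + 0.2787×1.5486 + 0.2623×1.4772 = 1.5238 bits


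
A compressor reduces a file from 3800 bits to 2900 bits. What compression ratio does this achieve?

Compression ratio = Original / Compressed
= 3800 / 2900 = 1.31:1


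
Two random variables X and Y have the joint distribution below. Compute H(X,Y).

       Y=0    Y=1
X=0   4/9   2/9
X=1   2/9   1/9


H(X,Y) = -Σ p(x,y) log₂ p(x,y)
  p(0,0)=4/9: -0.4444 × log₂(0.4444) = 0.5200
  p(0,1)=2/9: -0.2222 × log₂(0.2222) = 0.4822
  p(1,0)=2/9: -0.2222 × log₂(0.2222) = 0.4822
  p(1,1)=1/9: -0.1111 × log₂(0.1111) = 0.3522
H(X,Y) = 1.8366 bits


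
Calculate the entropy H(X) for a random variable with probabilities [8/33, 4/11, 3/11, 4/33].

H(X) = -Σ p(x) log₂ p(x)
  -8/33 × log₂(8/33) = 0.4956
  -4/11 × log₂(4/11) = 0.5307
  -3/11 × log₂(3/11) = 0.5112
  -4/33 × log₂(4/33) = 0.3690
H(X) = 1.9065 bits


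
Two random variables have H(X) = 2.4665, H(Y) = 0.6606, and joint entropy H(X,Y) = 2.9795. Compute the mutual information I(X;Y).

I(X;Y) = H(X) + H(Y) - H(X,Y)
I(X;Y) = 2.4665 + 0.6606 - 2.9795 = 0.1476 bits


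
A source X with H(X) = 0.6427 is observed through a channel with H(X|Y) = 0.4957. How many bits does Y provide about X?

I(X;Y) = H(X) - H(X|Y)
I(X;Y) = 0.6427 - 0.4957 = 0.147 bits


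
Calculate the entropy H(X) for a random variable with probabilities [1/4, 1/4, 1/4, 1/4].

H(X) = -Σ p(x) log₂ p(x)
  -1/4 × log₂(1/4) = 0.5000
  -1/4 × log₂(1/4) = 0.5000
  -1/4 × log₂(1/4) = 0.5000
  -1/4 × log₂(1/4) = 0.5000
H(X) = 2.0000 bits


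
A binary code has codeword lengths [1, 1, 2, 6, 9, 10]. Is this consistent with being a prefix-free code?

Kraft inequality: Σ 2^(-l_i) ≤ 1 for prefix-free code
Calculating: 2^(-1) + 2^(-1) + 2^(-2) + 2^(-6) + 2^(-9) + 2^(-10)
= 0.5 + 0.5 + 0.25 + 0.015625 + 0.001953125 + 0.0009765625
= 1.2686
Since 1.2686 > 1, prefix-free code does not exist


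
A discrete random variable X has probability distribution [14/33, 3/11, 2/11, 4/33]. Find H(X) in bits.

H(X) = -Σ p(x) log₂ p(x)
  -14/33 × log₂(14/33) = 0.5248
  -3/11 × log₂(3/11) = 0.5112
  -2/11 × log₂(2/11) = 0.4472
  -4/33 × log₂(4/33) = 0.3690
H(X) = 1.8522 bits


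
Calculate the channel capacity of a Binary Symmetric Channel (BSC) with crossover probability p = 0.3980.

For BSC with error probability p:
C = 1 - H(p) where H(p) is binary entropy
H(0.3980) = -0.3980 × log₂(0.3980) - 0.6020 × log₂(0.6020)
H(p) = 0.9698
C = 1 - 0.9698 = 0.0302 bits/use


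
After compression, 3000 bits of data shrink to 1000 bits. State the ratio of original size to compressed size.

Compression ratio = Original / Compressed
= 3000 / 1000 = 3.00:1


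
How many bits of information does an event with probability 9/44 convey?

Information content I(x) = -log₂(p(x))
I = -log₂(9/44) = -log₂(0.2045)
I = 2.2895 bits


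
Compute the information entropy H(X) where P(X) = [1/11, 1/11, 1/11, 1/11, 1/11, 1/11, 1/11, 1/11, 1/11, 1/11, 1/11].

H(X) = -Σ p(x) log₂ p(x)
  -1/11 × log₂(1/11) = 0.3145
  -1/11 × log₂(1/11) = 0.3145
  -1/11 × log₂(1/11) = 0.3145
  -1/11 × log₂(1/11) = 0.3145
  -1/11 × log₂(1/11) = 0.3145
  -1/11 × log₂(1/11) = 0.3145
  -1/11 × log₂(1/11) = 0.3145
  -1/11 × log₂(1/11) = 0.3145
  -1/11 × log₂(1/11) = 0.3145
  -1/11 × log₂(1/11) = 0.3145
  -1/11 × log₂(1/11) = 0.3145
H(X) = 3.4594 bits


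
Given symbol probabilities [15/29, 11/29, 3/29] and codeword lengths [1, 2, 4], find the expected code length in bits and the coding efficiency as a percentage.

Average length L = Σ p_i × l_i = 1.6897 bits
Entropy H = 1.3610 bits
Efficiency η = H/L × 100% = 80.55%


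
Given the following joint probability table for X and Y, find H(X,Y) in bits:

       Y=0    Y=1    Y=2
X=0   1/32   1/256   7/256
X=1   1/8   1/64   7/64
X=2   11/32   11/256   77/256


H(X,Y) = -Σ p(x,y) log₂ p(x,y)
  p(0,0)=1/32: -0.0312 × log₂(0.0312) = 0.1562
  p(0,1)=1/256: -0.0039 × log₂(0.0039) = 0.0312
  p(0,2)=7/256: -0.0273 × log₂(0.0273) = 0.1420
  p(1,0)=1/8: -0.1250 × log₂(0.1250) = 0.3750
  p(1,1)=1/64: -0.0156 × log₂(0.0156) = 0.0938
  p(1,2)=7/64: -0.1094 × log₂(0.1094) = 0.3492
  p(2,0)=11/32: -0.3438 × log₂(0.3438) = 0.5296
  p(2,1)=11/256: -0.0430 × log₂(0.0430) = 0.1951
  p(2,2)=77/256: -0.3008 × log₂(0.3008) = 0.5213
H(X,Y) = 2.3934 bits


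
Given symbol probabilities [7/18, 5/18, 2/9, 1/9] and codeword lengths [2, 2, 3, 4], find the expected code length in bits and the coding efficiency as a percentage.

Average length L = Σ p_i × l_i = 2.4444 bits
Entropy H = 1.8776 bits
Efficiency η = H/L × 100% = 76.81%


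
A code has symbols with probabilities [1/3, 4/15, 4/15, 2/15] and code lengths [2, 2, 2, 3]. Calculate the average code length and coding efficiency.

Average length L = Σ p_i × l_i = 2.1333 bits
Entropy H = 1.9329 bits
Efficiency η = H/L × 100% = 90.61%


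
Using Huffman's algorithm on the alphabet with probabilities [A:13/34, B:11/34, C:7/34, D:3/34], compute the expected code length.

Huffman tree construction:
Combine smallest probabilities repeatedly
Resulting codes:
  A: 0 (length 1)
  B: 11 (length 2)
  C: 101 (length 3)
  D: 100 (length 3)
Average length = Σ p(s) × length(s) = 1.9118 bits


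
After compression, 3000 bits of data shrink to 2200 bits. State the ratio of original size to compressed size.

Compression ratio = Original / Compressed
= 3000 / 2200 = 1.36:1


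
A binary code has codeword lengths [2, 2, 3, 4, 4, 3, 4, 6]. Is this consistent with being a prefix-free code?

Kraft inequality: Σ 2^(-l_i) ≤ 1 for prefix-free code
Calculating: 2^(-2) + 2^(-2) + 2^(-3) + 2^(-4) + 2^(-4) + 2^(-3) + 2^(-4) + 2^(-6)
= 0.25 + 0.25 + 0.125 + 0.0625 + 0.0625 + 0.125 + 0.0625 + 0.015625
= 0.9531
Since 0.9531 ≤ 1, prefix-free code exists


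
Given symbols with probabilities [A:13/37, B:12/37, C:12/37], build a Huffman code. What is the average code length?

Huffman tree construction:
Combine smallest probabilities repeatedly
Resulting codes:
  A: 0 (length 1)
  B: 10 (length 2)
  C: 11 (length 2)
Average length = Σ p(s) × length(s) = 1.6486 bits


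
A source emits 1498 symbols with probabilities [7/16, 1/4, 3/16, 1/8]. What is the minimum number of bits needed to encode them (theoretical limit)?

Entropy H = 1.8496 bits/symbol
Minimum bits = H × n = 1.8496 × 1498
= 2770.70 bits


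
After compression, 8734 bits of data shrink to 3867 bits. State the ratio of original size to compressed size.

Compression ratio = Original / Compressed
= 8734 / 3867 = 2.26:1


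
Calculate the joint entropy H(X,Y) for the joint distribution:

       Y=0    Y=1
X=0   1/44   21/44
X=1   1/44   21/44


H(X,Y) = -Σ p(x,y) log₂ p(x,y)
  p(0,0)=1/44: -0.0227 × log₂(0.0227) = 0.1241
  p(0,1)=21/44: -0.4773 × log₂(0.4773) = 0.5093
  p(1,0)=1/44: -0.0227 × log₂(0.0227) = 0.1241
  p(1,1)=21/44: -0.4773 × log₂(0.4773) = 0.5093
H(X,Y) = 1.2668 bits


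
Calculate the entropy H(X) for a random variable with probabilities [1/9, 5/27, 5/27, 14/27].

H(X) = -Σ p(x) log₂ p(x)
  -1/9 × log₂(1/9) = 0.3522
  -5/27 × log₂(5/27) = 0.4505
  -5/27 × log₂(5/27) = 0.4505
  -14/27 × log₂(14/27) = 0.4913
H(X) = 1.7446 bits


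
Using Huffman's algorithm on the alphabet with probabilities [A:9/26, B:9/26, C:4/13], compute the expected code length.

Huffman tree construction:
Combine smallest probabilities repeatedly
Resulting codes:
  A: 11 (length 2)
  B: 0 (length 1)
  C: 10 (length 2)
Average length = Σ p(s) × length(s) = 1.6538 bits


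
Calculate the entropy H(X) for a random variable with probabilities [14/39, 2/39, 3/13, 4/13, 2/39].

H(X) = -Σ p(x) log₂ p(x)
  -14/39 × log₂(14/39) = 0.5306
  -2/39 × log₂(2/39) = 0.2198
  -3/13 × log₂(3/13) = 0.4882
  -4/13 × log₂(4/13) = 0.5232
  -2/39 × log₂(2/39) = 0.2198
H(X) = 1.9815 bits


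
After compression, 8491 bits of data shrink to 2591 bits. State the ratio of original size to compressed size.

Compression ratio = Original / Compressed
= 8491 / 2591 = 3.28:1


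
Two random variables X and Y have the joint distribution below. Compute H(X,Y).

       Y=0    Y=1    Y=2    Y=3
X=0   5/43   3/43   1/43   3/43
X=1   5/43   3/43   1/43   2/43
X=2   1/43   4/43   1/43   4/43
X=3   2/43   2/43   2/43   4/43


H(X,Y) = -Σ p(x,y) log₂ p(x,y)
  p(0,0)=5/43: -0.1163 × log₂(0.1163) = 0.3610
  p(0,1)=3/43: -0.0698 × log₂(0.0698) = 0.2680
  p(0,2)=1/43: -0.0233 × log₂(0.0233) = 0.1262
  p(0,3)=3/43: -0.0698 × log₂(0.0698) = 0.2680
  p(1,0)=5/43: -0.1163 × log₂(0.1163) = 0.3610
  p(1,1)=3/43: -0.0698 × log₂(0.0698) = 0.2680
  p(1,2)=1/43: -0.0233 × log₂(0.0233) = 0.1262
  p(1,3)=2/43: -0.0465 × log₂(0.0465) = 0.2059
  p(2,0)=1/43: -0.0233 × log₂(0.0233) = 0.1262
  p(2,1)=4/43: -0.0930 × log₂(0.0930) = 0.3187
  p(2,2)=1/43: -0.0233 × log₂(0.0233) = 0.1262
  p(2,3)=4/43: -0.0930 × log₂(0.0930) = 0.3187
  p(3,0)=2/43: -0.0465 × log₂(0.0465) = 0.2059
  p(3,1)=2/43: -0.0465 × log₂(0.0465) = 0.2059
  p(3,2)=2/43: -0.0465 × log₂(0.0465) = 0.2059
  p(3,3)=4/43: -0.0930 × log₂(0.0930) = 0.3187
H(X,Y) = 3.8104 bits


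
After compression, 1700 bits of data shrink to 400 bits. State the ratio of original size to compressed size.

Compression ratio = Original / Compressed
= 1700 / 400 = 4.25:1


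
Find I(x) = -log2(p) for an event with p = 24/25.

Information content I(x) = -log₂(p(x))
I = -log₂(24/25) = -log₂(0.9600)
I = 0.0589 bits


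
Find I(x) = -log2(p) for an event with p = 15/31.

Information content I(x) = -log₂(p(x))
I = -log₂(15/31) = -log₂(0.4839)
I = 1.0473 bits


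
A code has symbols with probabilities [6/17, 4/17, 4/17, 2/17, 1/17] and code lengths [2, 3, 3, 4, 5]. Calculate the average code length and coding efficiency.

Average length L = Σ p_i × l_i = 2.8824 bits
Entropy H = 2.1163 bits
Efficiency η = H/L × 100% = 73.42%


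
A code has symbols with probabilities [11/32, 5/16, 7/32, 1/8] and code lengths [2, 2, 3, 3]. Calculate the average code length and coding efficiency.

Average length L = Σ p_i × l_i = 2.3438 bits
Entropy H = 1.9086 bits
Efficiency η = H/L × 100% = 81.43%


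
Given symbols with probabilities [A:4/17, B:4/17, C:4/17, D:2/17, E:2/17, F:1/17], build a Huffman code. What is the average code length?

Huffman tree construction:
Combine smallest probabilities repeatedly
Resulting codes:
  A: 00 (length 2)
  B: 01 (length 2)
  C: 10 (length 2)
  D: 1111 (length 4)
  E: 110 (length 3)
  F: 1110 (length 4)
Average length = Σ p(s) × length(s) = 2.4706 bits


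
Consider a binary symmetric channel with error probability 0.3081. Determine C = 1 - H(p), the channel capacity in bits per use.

For BSC with error probability p:
C = 1 - H(p) where H(p) is binary entropy
H(0.3081) = -0.3081 × log₂(0.3081) - 0.6919 × log₂(0.6919)
H(p) = 0.8910
C = 1 - 0.8910 = 0.1090 bits/use


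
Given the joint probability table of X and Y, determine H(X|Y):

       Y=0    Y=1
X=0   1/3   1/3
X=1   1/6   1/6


H(X|Y) = Σ_y p(y) H(X|Y=y)
  p(Y=0) = 1/2, H(X|Y=0) = 0.9183
  p(Y=1) = 1/2, H(X|Y=1) = 0.9183
H(X|Y) = 0.5000×0.9183 + 0.5000×0.9183 = 0.9183 bits


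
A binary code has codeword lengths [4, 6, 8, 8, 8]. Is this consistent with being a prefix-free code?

Kraft inequality: Σ 2^(-l_i) ≤ 1 for prefix-free code
Calculating: 2^(-4) + 2^(-6) + 2^(-8) + 2^(-8) + 2^(-8)
= 0.0625 + 0.015625 + 0.00390625 + 0.00390625 + 0.00390625
= 0.0898
Since 0.0898 ≤ 1, prefix-free code exists


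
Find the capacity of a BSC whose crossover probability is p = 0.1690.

For BSC with error probability p:
C = 1 - H(p) where H(p) is binary entropy
H(0.1690) = -0.1690 × log₂(0.1690) - 0.8310 × log₂(0.8310)
H(p) = 0.6554
C = 1 - 0.6554 = 0.3446 bits/use


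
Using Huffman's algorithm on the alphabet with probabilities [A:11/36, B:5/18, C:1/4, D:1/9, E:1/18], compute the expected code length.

Huffman tree construction:
Combine smallest probabilities repeatedly
Resulting codes:
  A: 11 (length 2)
  B: 10 (length 2)
  C: 01 (length 2)
  D: 001 (length 3)
  E: 000 (length 3)
Average length = Σ p(s) × length(s) = 2.1667 bits


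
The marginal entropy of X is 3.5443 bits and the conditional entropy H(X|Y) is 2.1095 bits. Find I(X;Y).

I(X;Y) = H(X) - H(X|Y)
I(X;Y) = 3.5443 - 2.1095 = 1.4348 bits


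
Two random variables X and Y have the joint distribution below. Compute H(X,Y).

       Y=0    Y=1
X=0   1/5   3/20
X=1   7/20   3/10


H(X,Y) = -Σ p(x,y) log₂ p(x,y)
  p(0,0)=1/5: -0.2000 × log₂(0.2000) = 0.4644
  p(0,1)=3/20: -0.1500 × log₂(0.1500) = 0.4105
  p(1,0)=7/20: -0.3500 × log₂(0.3500) = 0.5301
  p(1,1)=3/10: -0.3000 × log₂(0.3000) = 0.5211
H(X,Y) = 1.9261 bits


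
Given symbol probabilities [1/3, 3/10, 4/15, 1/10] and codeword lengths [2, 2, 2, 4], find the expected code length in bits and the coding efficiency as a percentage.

Average length L = Σ p_i × l_i = 2.2000 bits
Entropy H = 1.8901 bits
Efficiency η = H/L × 100% = 85.91%


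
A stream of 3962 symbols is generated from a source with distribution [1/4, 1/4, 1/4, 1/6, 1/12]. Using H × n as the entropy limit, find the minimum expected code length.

Entropy H = 2.2296 bits/symbol
Minimum bits = H × n = 2.2296 × 3962
= 8833.57 bits


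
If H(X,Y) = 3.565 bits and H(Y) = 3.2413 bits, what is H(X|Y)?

Chain rule: H(X,Y) = H(X|Y) + H(Y)
H(X|Y) = H(X,Y) - H(Y) = 3.565 - 3.2413 = 0.3237 bits


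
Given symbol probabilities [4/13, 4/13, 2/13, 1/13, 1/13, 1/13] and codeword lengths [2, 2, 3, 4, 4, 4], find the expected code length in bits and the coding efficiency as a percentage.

Average length L = Σ p_i × l_i = 2.6154 bits
Entropy H = 2.3158 bits
Efficiency η = H/L × 100% = 88.55%


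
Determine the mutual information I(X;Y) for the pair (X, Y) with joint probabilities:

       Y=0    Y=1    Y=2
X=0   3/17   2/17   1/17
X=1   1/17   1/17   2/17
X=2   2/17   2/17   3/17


H(X) = 1.5486, H(Y) = 1.5799, H(X,Y) = 3.0575
I(X;Y) = H(X) + H(Y) - H(X,Y) = 0.0710 bits


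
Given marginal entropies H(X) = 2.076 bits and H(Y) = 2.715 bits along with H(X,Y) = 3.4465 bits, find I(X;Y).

I(X;Y) = H(X) + H(Y) - H(X,Y)
I(X;Y) = 2.076 + 2.715 - 3.4465 = 1.3445 bits


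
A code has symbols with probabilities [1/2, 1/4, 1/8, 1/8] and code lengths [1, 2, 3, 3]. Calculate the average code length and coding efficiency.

Average length L = Σ p_i × l_i = 1.7500 bits
Entropy H = 1.7500 bits
Efficiency η = H/L × 100% = 100.00%


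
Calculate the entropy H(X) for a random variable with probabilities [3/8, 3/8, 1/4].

H(X) = -Σ p(x) log₂ p(x)
  -3/8 × log₂(3/8) = 0.5306
  -3/8 × log₂(3/8) = 0.5306
  -1/4 × log₂(1/4) = 0.5000
H(X) = 1.5613 bits


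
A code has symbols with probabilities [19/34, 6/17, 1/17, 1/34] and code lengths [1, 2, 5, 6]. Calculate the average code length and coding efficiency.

Average length L = Σ p_i × l_i = 1.7353 bits
Entropy H = 1.3895 bits
Efficiency η = H/L × 100% = 80.07%


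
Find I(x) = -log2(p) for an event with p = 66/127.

Information content I(x) = -log₂(p(x))
I = -log₂(66/127) = -log₂(0.5197)
I = 0.9443 bits


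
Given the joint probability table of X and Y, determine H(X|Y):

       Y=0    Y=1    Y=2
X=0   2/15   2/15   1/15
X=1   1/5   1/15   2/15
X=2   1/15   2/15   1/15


H(X|Y) = Σ_y p(y) H(X|Y=y)
  p(Y=0) = 2/5, H(X|Y=0) = 1.4591
  p(Y=1) = 1/3, H(X|Y=1) = 1.5219
  p(Y=2) = 4/15, H(X|Y=2) = 1.5000
H(X|Y) = 0.4000×1.4591 + 0.3333×1.5219 + 0.2667×1.5000 = 1.4910 bits


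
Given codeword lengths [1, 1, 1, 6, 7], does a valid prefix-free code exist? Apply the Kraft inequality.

Kraft inequality: Σ 2^(-l_i) ≤ 1 for prefix-free code
Calculating: 2^(-1) + 2^(-1) + 2^(-1) + 2^(-6) + 2^(-7)
= 0.5 + 0.5 + 0.5 + 0.015625 + 0.0078125
= 1.5234
Since 1.5234 > 1, prefix-free code does not exist


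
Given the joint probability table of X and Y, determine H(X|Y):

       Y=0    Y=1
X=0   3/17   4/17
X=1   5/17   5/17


H(X|Y) = Σ_y p(y) H(X|Y=y)
  p(Y=0) = 8/17, H(X|Y=0) = 0.9544
  p(Y=1) = 9/17, H(X|Y=1) = 0.9911
H(X|Y) = 0.4706×0.9544 + 0.5294×0.9911 = 0.9738 bits


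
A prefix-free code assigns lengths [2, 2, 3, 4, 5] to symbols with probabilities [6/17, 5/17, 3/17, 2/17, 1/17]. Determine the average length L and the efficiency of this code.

Average length L = Σ p_i × l_i = 2.5882 bits
Entropy H = 2.0949 bits
Efficiency η = H/L × 100% = 80.94%


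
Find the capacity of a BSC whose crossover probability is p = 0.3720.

For BSC with error probability p:
C = 1 - H(p) where H(p) is binary entropy
H(0.3720) = -0.3720 × log₂(0.3720) - 0.6280 × log₂(0.6280)
H(p) = 0.9522
C = 1 - 0.9522 = 0.0478 bits/use


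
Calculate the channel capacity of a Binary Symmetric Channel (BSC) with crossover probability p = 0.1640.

For BSC with error probability p:
C = 1 - H(p) where H(p) is binary entropy
H(0.1640) = -0.1640 × log₂(0.1640) - 0.8360 × log₂(0.8360)
H(p) = 0.6438
C = 1 - 0.6438 = 0.3562 bits/use


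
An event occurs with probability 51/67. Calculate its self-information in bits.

Information content I(x) = -log₂(p(x))
I = -log₂(51/67) = -log₂(0.7612)
I = 0.3937 bits


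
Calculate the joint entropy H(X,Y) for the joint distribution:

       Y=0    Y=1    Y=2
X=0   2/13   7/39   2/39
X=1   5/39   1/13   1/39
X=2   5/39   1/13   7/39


H(X,Y) = -Σ p(x,y) log₂ p(x,y)
  p(0,0)=2/13: -0.1538 × log₂(0.1538) = 0.4155
  p(0,1)=7/39: -0.1795 × log₂(0.1795) = 0.4448
  p(0,2)=2/39: -0.0513 × log₂(0.0513) = 0.2198
  p(1,0)=5/39: -0.1282 × log₂(0.1282) = 0.3799
  p(1,1)=1/13: -0.0769 × log₂(0.0769) = 0.2846
  p(1,2)=1/39: -0.0256 × log₂(0.0256) = 0.1355
  p(2,0)=5/39: -0.1282 × log₂(0.1282) = 0.3799
  p(2,1)=1/13: -0.0769 × log₂(0.0769) = 0.2846
  p(2,2)=7/39: -0.1795 × log₂(0.1795) = 0.4448
H(X,Y) = 2.9895 bits


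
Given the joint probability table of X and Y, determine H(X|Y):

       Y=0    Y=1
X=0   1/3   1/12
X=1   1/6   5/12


H(X|Y) = Σ_y p(y) H(X|Y=y)
  p(Y=0) = 1/2, H(X|Y=0) = 0.9183
  p(Y=1) = 1/2, H(X|Y=1) = 0.6500
H(X|Y) = 0.5000×0.9183 + 0.5000×0.6500 = 0.7842 bits


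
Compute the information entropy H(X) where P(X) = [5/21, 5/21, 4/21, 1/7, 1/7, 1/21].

H(X) = -Σ p(x) log₂ p(x)
  -5/21 × log₂(5/21) = 0.4929
  -5/21 × log₂(5/21) = 0.4929
  -4/21 × log₂(4/21) = 0.4557
  -1/7 × log₂(1/7) = 0.4011
  -1/7 × log₂(1/7) = 0.4011
  -1/21 × log₂(1/21) = 0.2092
H(X) = 2.4528 bits


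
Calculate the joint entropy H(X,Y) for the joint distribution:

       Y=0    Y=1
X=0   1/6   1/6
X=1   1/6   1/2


H(X,Y) = -Σ p(x,y) log₂ p(x,y)
  p(0,0)=1/6: -0.1667 × log₂(0.1667) = 0.4308
  p(0,1)=1/6: -0.1667 × log₂(0.1667) = 0.4308
  p(1,0)=1/6: -0.1667 × log₂(0.1667) = 0.4308
  p(1,1)=1/2: -0.5000 × log₂(0.5000) = 0.5000
H(X,Y) = 1.7925 bits


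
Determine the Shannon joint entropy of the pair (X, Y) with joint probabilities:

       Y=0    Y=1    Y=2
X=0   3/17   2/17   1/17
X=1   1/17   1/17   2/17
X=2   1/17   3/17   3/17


H(X,Y) = -Σ p(x,y) log₂ p(x,y)
  p(0,0)=3/17: -0.1765 × log₂(0.1765) = 0.4416
  p(0,1)=2/17: -0.1176 × log₂(0.1176) = 0.3632
  p(0,2)=1/17: -0.0588 × log₂(0.0588) = 0.2404
  p(1,0)=1/17: -0.0588 × log₂(0.0588) = 0.2404
  p(1,1)=1/17: -0.0588 × log₂(0.0588) = 0.2404
  p(1,2)=2/17: -0.1176 × log₂(0.1176) = 0.3632
  p(2,0)=1/17: -0.0588 × log₂(0.0588) = 0.2404
  p(2,1)=3/17: -0.1765 × log₂(0.1765) = 0.4416
  p(2,2)=3/17: -0.1765 × log₂(0.1765) = 0.4416
H(X,Y) = 3.0131 bits


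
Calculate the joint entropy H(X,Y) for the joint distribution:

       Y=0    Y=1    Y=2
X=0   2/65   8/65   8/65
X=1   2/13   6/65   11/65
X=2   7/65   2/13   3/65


H(X,Y) = -Σ p(x,y) log₂ p(x,y)
  p(0,0)=2/65: -0.0308 × log₂(0.0308) = 0.1545
  p(0,1)=8/65: -0.1231 × log₂(0.1231) = 0.3720
  p(0,2)=8/65: -0.1231 × log₂(0.1231) = 0.3720
  p(1,0)=2/13: -0.1538 × log₂(0.1538) = 0.4155
  p(1,1)=6/65: -0.0923 × log₂(0.0923) = 0.3173
  p(1,2)=11/65: -0.1692 × log₂(0.1692) = 0.4337
  p(2,0)=7/65: -0.1077 × log₂(0.1077) = 0.3462
  p(2,1)=2/13: -0.1538 × log₂(0.1538) = 0.4155
  p(2,2)=3/65: -0.0462 × log₂(0.0462) = 0.2048
H(X,Y) = 3.0315 bits


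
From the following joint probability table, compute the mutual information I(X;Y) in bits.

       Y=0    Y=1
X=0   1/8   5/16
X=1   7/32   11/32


H(X) = 0.9887, H(Y) = 0.9284, H(X,Y) = 1.9086
I(X;Y) = H(X) + H(Y) - H(X,Y) = 0.0085 bits


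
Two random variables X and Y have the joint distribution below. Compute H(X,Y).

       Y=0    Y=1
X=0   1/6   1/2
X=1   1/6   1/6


H(X,Y) = -Σ p(x,y) log₂ p(x,y)
  p(0,0)=1/6: -0.1667 × log₂(0.1667) = 0.4308
  p(0,1)=1/2: -0.5000 × log₂(0.5000) = 0.5000
  p(1,0)=1/6: -0.1667 × log₂(0.1667) = 0.4308
  p(1,1)=1/6: -0.1667 × log₂(0.1667) = 0.4308
H(X,Y) = 1.7925 bits


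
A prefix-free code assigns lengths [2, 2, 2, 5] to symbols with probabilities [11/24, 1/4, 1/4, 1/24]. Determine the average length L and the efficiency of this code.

Average length L = Σ p_i × l_i = 2.1250 bits
Entropy H = 1.7069 bits
Efficiency η = H/L × 100% = 80.33%


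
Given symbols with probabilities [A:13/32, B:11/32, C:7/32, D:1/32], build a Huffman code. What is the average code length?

Huffman tree construction:
Combine smallest probabilities repeatedly
Resulting codes:
  A: 0 (length 1)
  B: 11 (length 2)
  C: 101 (length 3)
  D: 100 (length 3)
Average length = Σ p(s) × length(s) = 1.8438 bits


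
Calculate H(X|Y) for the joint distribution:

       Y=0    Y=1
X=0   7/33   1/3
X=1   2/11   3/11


H(X|Y) = Σ_y p(y) H(X|Y=y)
  p(Y=0) = 13/33, H(X|Y=0) = 0.9957
  p(Y=1) = 20/33, H(X|Y=1) = 0.9928
H(X|Y) = 0.3939×0.9957 + 0.6061×0.9928 = 0.9939 bits


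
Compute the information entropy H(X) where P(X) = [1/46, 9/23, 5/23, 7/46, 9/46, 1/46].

H(X) = -Σ p(x) log₂ p(x)
  -1/46 × log₂(1/46) = 0.1201
  -9/23 × log₂(9/23) = 0.5297
  -5/23 × log₂(5/23) = 0.4786
  -7/46 × log₂(7/46) = 0.4133
  -9/46 × log₂(9/46) = 0.4605
  -1/46 × log₂(1/46) = 0.1201
H(X) = 2.1223 bits


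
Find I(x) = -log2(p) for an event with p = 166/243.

Information content I(x) = -log₂(p(x))
I = -log₂(166/243) = -log₂(0.6831)
I = 0.5498 bits


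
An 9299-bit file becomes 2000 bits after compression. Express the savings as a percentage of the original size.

Space savings = (1 - Compressed/Original) × 100%
= (1 - 2000/9299) × 100%
= 78.49%


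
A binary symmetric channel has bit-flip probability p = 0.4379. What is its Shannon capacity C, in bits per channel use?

For BSC with error probability p:
C = 1 - H(p) where H(p) is binary entropy
H(0.4379) = -0.4379 × log₂(0.4379) - 0.5621 × log₂(0.5621)
H(p) = 0.9888
C = 1 - 0.9888 = 0.0112 bits/use


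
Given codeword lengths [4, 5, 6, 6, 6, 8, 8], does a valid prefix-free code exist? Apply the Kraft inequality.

Kraft inequality: Σ 2^(-l_i) ≤ 1 for prefix-free code
Calculating: 2^(-4) + 2^(-5) + 2^(-6) + 2^(-6) + 2^(-6) + 2^(-8) + 2^(-8)
= 0.0625 + 0.03125 + 0.015625 + 0.015625 + 0.015625 + 0.00390625 + 0.00390625
= 0.1484
Since 0.1484 ≤ 1, prefix-free code exists


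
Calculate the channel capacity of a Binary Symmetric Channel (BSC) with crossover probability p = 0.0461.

For BSC with error probability p:
C = 1 - H(p) where H(p) is binary entropy
H(0.0461) = -0.0461 × log₂(0.0461) - 0.9539 × log₂(0.9539)
H(p) = 0.2696
C = 1 - 0.2696 = 0.7304 bits/use


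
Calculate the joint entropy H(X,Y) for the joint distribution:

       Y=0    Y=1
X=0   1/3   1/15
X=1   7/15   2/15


H(X,Y) = -Σ p(x,y) log₂ p(x,y)
  p(0,0)=1/3: -0.3333 × log₂(0.3333) = 0.5283
  p(0,1)=1/15: -0.0667 × log₂(0.0667) = 0.2605
  p(1,0)=7/15: -0.4667 × log₂(0.4667) = 0.5131
  p(1,1)=2/15: -0.1333 × log₂(0.1333) = 0.3876
H(X,Y) = 1.6895 bits


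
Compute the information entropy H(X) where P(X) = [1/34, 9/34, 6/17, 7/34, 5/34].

H(X) = -Σ p(x) log₂ p(x)
  -1/34 × log₂(1/34) = 0.1496
  -9/34 × log₂(9/34) = 0.5076
  -6/17 × log₂(6/17) = 0.5303
  -7/34 × log₂(7/34) = 0.4694
  -5/34 × log₂(5/34) = 0.4067
H(X) = 2.0636 bits


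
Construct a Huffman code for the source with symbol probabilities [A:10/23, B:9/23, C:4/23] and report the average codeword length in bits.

Huffman tree construction:
Combine smallest probabilities repeatedly
Resulting codes:
  A: 0 (length 1)
  B: 11 (length 2)
  C: 10 (length 2)
Average length = Σ p(s) × length(s) = 1.5652 bits


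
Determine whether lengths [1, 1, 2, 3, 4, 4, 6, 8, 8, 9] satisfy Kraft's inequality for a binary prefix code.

Kraft inequality: Σ 2^(-l_i) ≤ 1 for prefix-free code
Calculating: 2^(-1) + 2^(-1) + 2^(-2) + 2^(-3) + 2^(-4) + 2^(-4) + 2^(-6) + 2^(-8) + 2^(-8) + 2^(-9)
= 0.5 + 0.5 + 0.25 + 0.125 + 0.0625 + 0.0625 + 0.015625 + 0.00390625 + 0.00390625 + 0.001953125
= 1.5254
Since 1.5254 > 1, prefix-free code does not exist


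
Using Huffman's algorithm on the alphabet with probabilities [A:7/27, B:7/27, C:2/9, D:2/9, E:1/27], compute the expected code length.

Huffman tree construction:
Combine smallest probabilities repeatedly
Resulting codes:
  A: 01 (length 2)
  B: 10 (length 2)
  C: 111 (length 3)
  D: 00 (length 2)
  E: 110 (length 3)
Average length = Σ p(s) × length(s) = 2.2593 bits


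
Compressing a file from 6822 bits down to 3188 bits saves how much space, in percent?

Space savings = (1 - Compressed/Original) × 100%
= (1 - 3188/6822) × 100%
= 53.27%


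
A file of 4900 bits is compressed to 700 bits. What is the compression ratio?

Compression ratio = Original / Compressed
= 4900 / 700 = 7.00:1


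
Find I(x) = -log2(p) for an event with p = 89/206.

Information content I(x) = -log₂(p(x))
I = -log₂(89/206) = -log₂(0.4320)
I = 1.2108 bits


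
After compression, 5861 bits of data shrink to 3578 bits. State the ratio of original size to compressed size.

Compression ratio = Original / Compressed
= 5861 / 3578 = 1.64:1


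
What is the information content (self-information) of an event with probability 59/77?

Information content I(x) = -log₂(p(x))
I = -log₂(59/77) = -log₂(0.7662)
I = 0.3841 bits


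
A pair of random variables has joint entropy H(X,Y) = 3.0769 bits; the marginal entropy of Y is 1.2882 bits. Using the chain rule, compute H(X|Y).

Chain rule: H(X,Y) = H(X|Y) + H(Y)
H(X|Y) = H(X,Y) - H(Y) = 3.0769 - 1.2882 = 1.7887 bits


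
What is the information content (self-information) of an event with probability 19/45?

Information content I(x) = -log₂(p(x))
I = -log₂(19/45) = -log₂(0.4222)
I = 1.2439 bits


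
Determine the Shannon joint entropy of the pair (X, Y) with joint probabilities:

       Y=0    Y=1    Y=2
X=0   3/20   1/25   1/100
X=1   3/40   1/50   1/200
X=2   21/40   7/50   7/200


H(X,Y) = -Σ p(x,y) log₂ p(x,y)
  p(0,0)=3/20: -0.1500 × log₂(0.1500) = 0.4105
  p(0,1)=1/25: -0.0400 × log₂(0.0400) = 0.1858
  p(0,2)=1/100: -0.0100 × log₂(0.0100) = 0.0664
  p(1,0)=3/40: -0.0750 × log₂(0.0750) = 0.2803
  p(1,1)=1/50: -0.0200 × log₂(0.0200) = 0.1129
  p(1,2)=1/200: -0.0050 × log₂(0.0050) = 0.0382
  p(2,0)=21/40: -0.5250 × log₂(0.5250) = 0.4880
  p(2,1)=7/50: -0.1400 × log₂(0.1400) = 0.3971
  p(2,2)=7/200: -0.0350 × log₂(0.0350) = 0.1693
H(X,Y) = 2.1485 bits


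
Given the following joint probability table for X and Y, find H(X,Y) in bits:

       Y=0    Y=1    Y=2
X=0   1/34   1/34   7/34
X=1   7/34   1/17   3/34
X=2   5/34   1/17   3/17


H(X,Y) = -Σ p(x,y) log₂ p(x,y)
  p(0,0)=1/34: -0.0294 × log₂(0.0294) = 0.1496
  p(0,1)=1/34: -0.0294 × log₂(0.0294) = 0.1496
  p(0,2)=7/34: -0.2059 × log₂(0.2059) = 0.4694
  p(1,0)=7/34: -0.2059 × log₂(0.2059) = 0.4694
  p(1,1)=1/17: -0.0588 × log₂(0.0588) = 0.2404
  p(1,2)=3/34: -0.0882 × log₂(0.0882) = 0.3090
  p(2,0)=5/34: -0.1471 × log₂(0.1471) = 0.4067
  p(2,1)=1/17: -0.0588 × log₂(0.0588) = 0.2404
  p(2,2)=3/17: -0.1765 × log₂(0.1765) = 0.4416
H(X,Y) = 2.8764 bits


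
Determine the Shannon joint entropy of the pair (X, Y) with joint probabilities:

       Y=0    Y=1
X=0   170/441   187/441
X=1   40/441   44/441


H(X,Y) = -Σ p(x,y) log₂ p(x,y)
  p(0,0)=170/441: -0.3855 × log₂(0.3855) = 0.5301
  p(0,1)=187/441: -0.4240 × log₂(0.4240) = 0.5248
  p(1,0)=40/441: -0.0907 × log₂(0.0907) = 0.3141
  p(1,1)=44/441: -0.0998 × log₂(0.0998) = 0.3318
H(X,Y) = 1.7008 bits


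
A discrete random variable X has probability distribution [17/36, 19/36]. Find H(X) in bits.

H(X) = -Σ p(x) log₂ p(x)
  -17/36 × log₂(17/36) = 0.5112
  -19/36 × log₂(19/36) = 0.4866
H(X) = 0.9978 bits


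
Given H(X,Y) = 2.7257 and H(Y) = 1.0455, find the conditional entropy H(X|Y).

Chain rule: H(X,Y) = H(X|Y) + H(Y)
H(X|Y) = H(X,Y) - H(Y) = 2.7257 - 1.0455 = 1.6802 bits


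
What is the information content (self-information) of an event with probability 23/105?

Information content I(x) = -log₂(p(x))
I = -log₂(23/105) = -log₂(0.2190)
I = 2.1907 bits


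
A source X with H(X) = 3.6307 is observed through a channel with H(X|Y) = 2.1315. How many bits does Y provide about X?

I(X;Y) = H(X) - H(X|Y)
I(X;Y) = 3.6307 - 2.1315 = 1.4992 bits


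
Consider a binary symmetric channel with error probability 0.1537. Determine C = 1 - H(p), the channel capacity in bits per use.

For BSC with error probability p:
C = 1 - H(p) where H(p) is binary entropy
H(0.1537) = -0.1537 × log₂(0.1537) - 0.8463 × log₂(0.8463)
H(p) = 0.6190
C = 1 - 0.6190 = 0.3810 bits/use


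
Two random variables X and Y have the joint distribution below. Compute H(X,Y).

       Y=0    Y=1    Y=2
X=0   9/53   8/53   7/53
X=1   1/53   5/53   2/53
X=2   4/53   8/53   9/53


H(X,Y) = -Σ p(x,y) log₂ p(x,y)
  p(0,0)=9/53: -0.1698 × log₂(0.1698) = 0.4344
  p(0,1)=8/53: -0.1509 × log₂(0.1509) = 0.4118
  p(0,2)=7/53: -0.1321 × log₂(0.1321) = 0.3857
  p(1,0)=1/53: -0.0189 × log₂(0.0189) = 0.1081
  p(1,1)=5/53: -0.0943 × log₂(0.0943) = 0.3213
  p(1,2)=2/53: -0.0377 × log₂(0.0377) = 0.1784
  p(2,0)=4/53: -0.0755 × log₂(0.0755) = 0.2814
  p(2,1)=8/53: -0.1509 × log₂(0.1509) = 0.4118
  p(2,2)=9/53: -0.1698 × log₂(0.1698) = 0.4344
H(X,Y) = 2.9672 bits


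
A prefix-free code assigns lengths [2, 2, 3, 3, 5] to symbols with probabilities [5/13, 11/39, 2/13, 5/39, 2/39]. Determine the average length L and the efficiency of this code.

Average length L = Σ p_i × l_i = 2.4359 bits
Entropy H = 2.0604 bits
Efficiency η = H/L × 100% = 84.58%


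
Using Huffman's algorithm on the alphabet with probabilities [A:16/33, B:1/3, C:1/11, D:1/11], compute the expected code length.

Huffman tree construction:
Combine smallest probabilities repeatedly
Resulting codes:
  A: 0 (length 1)
  B: 11 (length 2)
  C: 100 (length 3)
  D: 101 (length 3)
Average length = Σ p(s) × length(s) = 1.6970 bits


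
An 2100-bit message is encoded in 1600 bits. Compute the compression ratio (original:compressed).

Compression ratio = Original / Compressed
= 2100 / 1600 = 1.31:1


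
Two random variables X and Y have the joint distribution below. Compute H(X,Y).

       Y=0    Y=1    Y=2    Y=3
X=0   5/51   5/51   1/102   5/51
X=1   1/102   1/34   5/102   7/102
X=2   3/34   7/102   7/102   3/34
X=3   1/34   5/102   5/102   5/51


H(X,Y) = -Σ p(x,y) log₂ p(x,y)
  p(0,0)=5/51: -0.0980 × log₂(0.0980) = 0.3285
  p(0,1)=5/51: -0.0980 × log₂(0.0980) = 0.3285
  p(0,2)=1/102: -0.0098 × log₂(0.0098) = 0.0654
  p(0,3)=5/51: -0.0980 × log₂(0.0980) = 0.3285
  p(1,0)=1/102: -0.0098 × log₂(0.0098) = 0.0654
  p(1,1)=1/34: -0.0294 × log₂(0.0294) = 0.1496
  p(1,2)=5/102: -0.0490 × log₂(0.0490) = 0.2133
  p(1,3)=7/102: -0.0686 × log₂(0.0686) = 0.2652
  p(2,0)=3/34: -0.0882 × log₂(0.0882) = 0.3090
  p(2,1)=7/102: -0.0686 × log₂(0.0686) = 0.2652
  p(2,2)=7/102: -0.0686 × log₂(0.0686) = 0.2652
  p(2,3)=3/34: -0.0882 × log₂(0.0882) = 0.3090
  p(3,0)=1/34: -0.0294 × log₂(0.0294) = 0.1496
  p(3,1)=5/102: -0.0490 × log₂(0.0490) = 0.2133
  p(3,2)=5/102: -0.0490 × log₂(0.0490) = 0.2133
  p(3,3)=5/51: -0.0980 × log₂(0.0980) = 0.3285
H(X,Y) = 3.7976 bits


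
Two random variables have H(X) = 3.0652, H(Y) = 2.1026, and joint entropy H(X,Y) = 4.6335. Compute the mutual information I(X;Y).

I(X;Y) = H(X) + H(Y) - H(X,Y)
I(X;Y) = 3.0652 + 2.1026 - 4.6335 = 0.5343 bits


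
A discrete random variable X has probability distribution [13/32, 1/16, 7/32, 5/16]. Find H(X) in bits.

H(X) = -Σ p(x) log₂ p(x)
  -13/32 × log₂(13/32) = 0.5279
  -1/16 × log₂(1/16) = 0.2500
  -7/32 × log₂(7/32) = 0.4796
  -5/16 × log₂(5/16) = 0.5244
H(X) = 1.7820 bits


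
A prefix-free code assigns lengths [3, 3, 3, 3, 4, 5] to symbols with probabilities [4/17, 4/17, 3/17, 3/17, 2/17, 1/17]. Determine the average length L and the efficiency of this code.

Average length L = Σ p_i × l_i = 3.2353 bits
Entropy H = 2.4692 bits
Efficiency η = H/L × 100% = 76.32%


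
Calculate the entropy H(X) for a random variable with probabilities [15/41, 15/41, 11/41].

H(X) = -Σ p(x) log₂ p(x)
  -15/41 × log₂(15/41) = 0.5307
  -15/41 × log₂(15/41) = 0.5307
  -11/41 × log₂(11/41) = 0.5093
H(X) = 1.5707 bits


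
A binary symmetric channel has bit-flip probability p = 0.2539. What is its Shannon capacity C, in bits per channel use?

For BSC with error probability p:
C = 1 - H(p) where H(p) is binary entropy
H(0.2539) = -0.2539 × log₂(0.2539) - 0.7461 × log₂(0.7461)
H(p) = 0.8174
C = 1 - 0.8174 = 0.1826 bits/use


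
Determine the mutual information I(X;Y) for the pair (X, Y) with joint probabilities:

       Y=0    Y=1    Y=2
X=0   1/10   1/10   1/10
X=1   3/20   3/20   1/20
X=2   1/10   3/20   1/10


H(X) = 1.5813, H(Y) = 1.5589, H(X,Y) = 3.1087
I(X;Y) = H(X) + H(Y) - H(X,Y) = 0.0315 bits


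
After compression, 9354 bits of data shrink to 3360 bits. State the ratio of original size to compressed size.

Compression ratio = Original / Compressed
= 9354 / 3360 = 2.78:1


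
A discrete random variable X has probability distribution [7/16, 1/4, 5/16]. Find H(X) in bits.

H(X) = -Σ p(x) log₂ p(x)
  -7/16 × log₂(7/16) = 0.5218
  -1/4 × log₂(1/4) = 0.5000
  -5/16 × log₂(5/16) = 0.5244
H(X) = 1.5462 bits


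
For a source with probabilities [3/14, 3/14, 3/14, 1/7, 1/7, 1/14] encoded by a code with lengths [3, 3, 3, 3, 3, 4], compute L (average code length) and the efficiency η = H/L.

Average length L = Σ p_i × l_i = 3.0714 bits
Entropy H = 2.5027 bits
Efficiency η = H/L × 100% = 81.48%


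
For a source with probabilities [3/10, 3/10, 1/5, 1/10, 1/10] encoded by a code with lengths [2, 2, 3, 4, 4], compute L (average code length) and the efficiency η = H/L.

Average length L = Σ p_i × l_i = 2.6000 bits
Entropy H = 2.1710 bits
Efficiency η = H/L × 100% = 83.50%


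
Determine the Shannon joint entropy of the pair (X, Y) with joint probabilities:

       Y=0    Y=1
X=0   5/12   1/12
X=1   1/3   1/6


H(X,Y) = -Σ p(x,y) log₂ p(x,y)
  p(0,0)=5/12: -0.4167 × log₂(0.4167) = 0.5263
  p(0,1)=1/12: -0.0833 × log₂(0.0833) = 0.2987
  p(1,0)=1/3: -0.3333 × log₂(0.3333) = 0.5283
  p(1,1)=1/6: -0.1667 × log₂(0.1667) = 0.4308
H(X,Y) = 1.7842 bits


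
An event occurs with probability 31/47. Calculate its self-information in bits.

Information content I(x) = -log₂(p(x))
I = -log₂(31/47) = -log₂(0.6596)
I = 0.6004 bits


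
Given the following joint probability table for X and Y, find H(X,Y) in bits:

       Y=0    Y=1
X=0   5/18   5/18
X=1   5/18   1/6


H(X,Y) = -Σ p(x,y) log₂ p(x,y)
  p(0,0)=5/18: -0.2778 × log₂(0.2778) = 0.5133
  p(0,1)=5/18: -0.2778 × log₂(0.2778) = 0.5133
  p(1,0)=5/18: -0.2778 × log₂(0.2778) = 0.5133
  p(1,1)=1/6: -0.1667 × log₂(0.1667) = 0.4308
H(X,Y) = 1.9708 bits


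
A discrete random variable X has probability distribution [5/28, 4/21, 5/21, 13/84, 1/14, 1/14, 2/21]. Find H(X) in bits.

H(X) = -Σ p(x) log₂ p(x)
  -5/28 × log₂(5/28) = 0.4438
  -4/21 × log₂(4/21) = 0.4557
  -5/21 × log₂(5/21) = 0.4929
  -13/84 × log₂(13/84) = 0.4166
  -1/14 × log₂(1/14) = 0.2720
  -1/14 × log₂(1/14) = 0.2720
  -2/21 × log₂(2/21) = 0.3231
H(X) = 2.6760 bits


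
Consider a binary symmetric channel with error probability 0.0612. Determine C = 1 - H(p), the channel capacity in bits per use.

For BSC with error probability p:
C = 1 - H(p) where H(p) is binary entropy
H(0.0612) = -0.0612 × log₂(0.0612) - 0.9388 × log₂(0.9388)
H(p) = 0.3322
C = 1 - 0.3322 = 0.6678 bits/use


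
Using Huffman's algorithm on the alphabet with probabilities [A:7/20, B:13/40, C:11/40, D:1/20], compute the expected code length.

Huffman tree construction:
Combine smallest probabilities repeatedly
Resulting codes:
  A: 0 (length 1)
  B: 10 (length 2)
  C: 111 (length 3)
  D: 110 (length 3)
Average length = Σ p(s) × length(s) = 1.9750 bits


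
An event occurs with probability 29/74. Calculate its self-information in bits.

Information content I(x) = -log₂(p(x))
I = -log₂(29/74) = -log₂(0.3919)
I = 1.3515 bits


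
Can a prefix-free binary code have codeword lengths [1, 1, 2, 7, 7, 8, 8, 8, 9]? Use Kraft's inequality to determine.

Kraft inequality: Σ 2^(-l_i) ≤ 1 for prefix-free code
Calculating: 2^(-1) + 2^(-1) + 2^(-2) + 2^(-7) + 2^(-7) + 2^(-8) + 2^(-8) + 2^(-8) + 2^(-9)
= 0.5 + 0.5 + 0.25 + 0.0078125 + 0.0078125 + 0.00390625 + 0.00390625 + 0.00390625 + 0.001953125
= 1.2793
Since 1.2793 > 1, prefix-free code does not exist


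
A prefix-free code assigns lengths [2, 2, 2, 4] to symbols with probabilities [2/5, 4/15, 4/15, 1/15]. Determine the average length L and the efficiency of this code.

Average length L = Σ p_i × l_i = 2.1333 bits
Entropy H = 1.8062 bits
Efficiency η = H/L × 100% = 84.67%
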